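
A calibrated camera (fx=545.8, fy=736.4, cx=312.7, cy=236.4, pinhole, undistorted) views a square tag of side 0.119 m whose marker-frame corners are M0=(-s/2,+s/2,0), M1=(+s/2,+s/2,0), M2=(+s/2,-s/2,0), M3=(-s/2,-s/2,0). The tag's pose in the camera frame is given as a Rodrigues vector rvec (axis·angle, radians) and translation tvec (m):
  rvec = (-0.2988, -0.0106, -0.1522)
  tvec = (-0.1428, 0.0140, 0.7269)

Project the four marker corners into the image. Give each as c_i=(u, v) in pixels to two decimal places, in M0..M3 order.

c0=(164.10, 318.60) c1=(255.16, 299.94) c2=(244.71, 186.09) c3=(157.86, 203.27)

Intrinsics K: fx=545.8, fy=736.4, cx=312.7, cy=236.4
Marker side s = 0.119 m; corners in marker frame (Z=0):
  M0 = (-0.0595, +0.0595, 0)
  M1 = (+0.0595, +0.0595, 0)
  M2 = (+0.0595, -0.0595, 0)
  M3 = (-0.0595, -0.0595, 0)
rvec = (-0.2988, -0.0106, -0.1522), |rvec| = θ = 0.33550 rad = 19.223°
Rodrigues: sinθ=0.32924, 1−cosθ=0.05575; R = I + sinθ·[k]× + (1−cosθ)·[k]×²:
    [+0.98847 +0.15093 +0.01212]
    [-0.14779 +0.94430 +0.29403]
    [+0.03293 -0.29243 +0.95572]
t = (-0.1428, 0.0140, 0.7269) m
M0: Pc = R·M0+t = (-0.19263, +0.07898, +0.70754); u = 545.8·(-0.19263)/0.70754 + 312.7 = 164.1017, v = 736.4·(+0.07898)/0.70754 + 236.4 = 318.6010
M1: Pc = R·M1+t = (-0.07501, +0.06139, +0.71146); u = 545.8·(-0.07501)/0.71146 + 312.7 = 255.1590, v = 736.4·(+0.06139)/0.71146 + 236.4 = 299.9445
M2: Pc = R·M2+t = (-0.09297, -0.05098, +0.74626); u = 545.8·(-0.09297)/0.74626 + 312.7 = 244.7061, v = 736.4·(-0.05098)/0.74626 + 236.4 = 186.0939
M3: Pc = R·M3+t = (-0.21059, -0.03339, +0.74234); u = 545.8·(-0.21059)/0.74234 + 312.7 = 157.8621, v = 736.4·(-0.03339)/0.74234 + 236.4 = 203.2748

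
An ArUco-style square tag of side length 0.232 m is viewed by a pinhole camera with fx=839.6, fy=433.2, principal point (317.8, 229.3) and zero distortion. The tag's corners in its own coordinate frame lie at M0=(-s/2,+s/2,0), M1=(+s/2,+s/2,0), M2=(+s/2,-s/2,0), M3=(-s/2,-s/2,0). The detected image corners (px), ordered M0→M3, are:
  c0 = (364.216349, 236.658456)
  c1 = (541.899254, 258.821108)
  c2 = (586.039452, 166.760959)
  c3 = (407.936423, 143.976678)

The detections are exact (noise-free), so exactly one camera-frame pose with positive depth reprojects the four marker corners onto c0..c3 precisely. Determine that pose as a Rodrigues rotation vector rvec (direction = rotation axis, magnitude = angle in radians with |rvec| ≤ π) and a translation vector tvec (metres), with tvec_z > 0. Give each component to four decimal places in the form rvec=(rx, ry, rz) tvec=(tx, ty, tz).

rvec=(0.0204, -0.0243, 0.2375) tvec=(0.1985, -0.0675, 1.0585)

Intrinsics K: fx=839.6, fy=433.2, cx=317.8, cy=229.3
Marker side s = 0.232 m; corners in marker frame (Z=0):
  M0 = (-0.1160, +0.1160, 0)
  M1 = (+0.1160, +0.1160, 0)
  M2 = (+0.1160, -0.1160, 0)
  M3 = (-0.1160, -0.1160, 0)
Detected image corners:
  c0 = (364.216349, 236.658456) px
  c1 = (541.899254, 258.821108) px
  c2 = (586.039452, 166.760959) px
  c3 = (407.936423, 143.976678) px
Planar DLT: solve 8×8 A·h = b for H (H[2,2]=1):
  H  [+778.66672 -181.58531 +475.23941]
  H  [+101.91015 +401.44423 +201.67457]
  H  [+0.02503 +0.01636 +1.00000]
B = K⁻¹H; ‖b₁‖=0.944748, ‖b₂‖=0.944748; λ = 2/(‖b₁‖+‖b₂‖) = 1.058483, sign → tz>0 ⇒ λ=+1.058483
r₁ = λ·B[:,0] = (+0.97164,+0.23499,+0.02649); r₂ = λ·B[:,1] = (-0.23548,+0.97173,+0.01732)
r₃ = r₁×r₂ = (-0.02167,-0.02306,+0.99950); SVD([r₁ r₂ r₃]) → R = UVᵀ:
  R  [+0.97164 -0.23548 -0.02167]
  R  [+0.23499 +0.97173 -0.02306]
  R  [+0.02649 +0.01732 +0.99950]
t = (+0.19848, -0.06750, +1.05848) m
tr R = 2.942862; θ = arccos((tr R − 1)/2) = 0.239609 rad = 13.729°
axis k = ((R−Rᵀ)₃₂, (R−Rᵀ)₁₃, (R−Rᵀ)₂₁) / (2 sinθ) = (+0.085075, -0.101472, +0.991194)
rvec = θ·k = (+0.020385, -0.024314, +0.237499)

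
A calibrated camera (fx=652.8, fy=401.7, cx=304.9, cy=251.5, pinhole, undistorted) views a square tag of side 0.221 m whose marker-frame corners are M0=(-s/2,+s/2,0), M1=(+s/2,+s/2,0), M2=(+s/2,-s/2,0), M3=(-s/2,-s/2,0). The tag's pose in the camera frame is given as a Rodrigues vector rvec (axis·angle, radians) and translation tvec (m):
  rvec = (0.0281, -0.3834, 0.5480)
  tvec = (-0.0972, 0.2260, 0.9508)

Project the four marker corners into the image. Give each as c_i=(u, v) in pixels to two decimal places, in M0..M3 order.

Intrinsics K: fx=652.8, fy=401.7, cx=304.9, cy=251.5
Marker side s = 0.221 m; corners in marker frame (Z=0):
  M0 = (-0.1105, +0.1105, 0)
  M1 = (+0.1105, +0.1105, 0)
  M2 = (+0.1105, -0.1105, 0)
  M3 = (-0.1105, -0.1105, 0)
rvec = (0.0281, -0.3834, 0.5480), |rvec| = θ = 0.66939 rad = 38.353°
Rodrigues: sinθ=0.62051, 1−cosθ=0.21580; R = I + sinθ·[k]× + (1−cosθ)·[k]×²:
    [+0.78458 -0.51317 -0.34799]
    [+0.50279 +0.85499 -0.12723]
    [+0.36282 -0.07514 +0.92883]
t = (-0.0972, 0.2260, 0.9508) m
M0: Pc = R·M0+t = (-0.24060, +0.26492, +0.90241); u = 652.8·(-0.24060)/0.90241 + 304.9 = 130.8492, v = 401.7·(+0.26492)/0.90241 + 251.5 = 369.4265
M1: Pc = R·M1+t = (-0.06721, +0.37604, +0.98259); u = 652.8·(-0.06721)/0.98259 + 304.9 = 260.2482, v = 401.7·(+0.37604)/0.98259 + 251.5 = 405.2300
M2: Pc = R·M2+t = (+0.04620, +0.18708, +0.99919); u = 652.8·(+0.04620)/0.99919 + 304.9 = 335.0844, v = 401.7·(+0.18708)/0.99919 + 251.5 = 326.7115
M3: Pc = R·M3+t = (-0.12719, +0.07596, +0.91901); u = 652.8·(-0.12719)/0.91901 + 304.9 = 214.5530, v = 401.7·(+0.07596)/0.91901 + 251.5 = 284.7042

c0=(130.85, 369.43) c1=(260.25, 405.23) c2=(335.08, 326.71) c3=(214.55, 284.70)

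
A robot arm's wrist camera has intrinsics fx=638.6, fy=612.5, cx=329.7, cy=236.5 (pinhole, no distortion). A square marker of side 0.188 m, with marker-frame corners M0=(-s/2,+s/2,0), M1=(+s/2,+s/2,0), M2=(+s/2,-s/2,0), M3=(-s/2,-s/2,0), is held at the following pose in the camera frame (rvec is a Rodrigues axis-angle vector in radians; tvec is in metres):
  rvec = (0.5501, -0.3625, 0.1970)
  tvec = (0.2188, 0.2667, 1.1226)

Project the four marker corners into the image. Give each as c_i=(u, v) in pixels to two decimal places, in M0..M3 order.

c0=(389.78, 419.15) c1=(477.75, 416.34) c2=(519.49, 344.34) c3=(426.92, 342.36)

Intrinsics K: fx=638.6, fy=612.5, cx=329.7, cy=236.5
Marker side s = 0.188 m; corners in marker frame (Z=0):
  M0 = (-0.0940, +0.0940, 0)
  M1 = (+0.0940, +0.0940, 0)
  M2 = (+0.0940, -0.0940, 0)
  M3 = (-0.0940, -0.0940, 0)
rvec = (0.5501, -0.3625, 0.1970), |rvec| = θ = 0.68762 rad = 39.398°
Rodrigues: sinθ=0.63470, 1−cosθ=0.22724; R = I + sinθ·[k]× + (1−cosθ)·[k]×²:
    [+0.91819 -0.27768 -0.28252]
    [+0.08600 +0.83591 -0.54208]
    [+0.38668 +0.47344 +0.79141]
t = (0.2188, 0.2667, 1.1226) m
M0: Pc = R·M0+t = (+0.10639, +0.33719, +1.13076); u = 638.6·(+0.10639)/1.13076 + 329.7 = 389.7833, v = 612.5·(+0.33719)/1.13076 + 236.5 = 419.1478
M1: Pc = R·M1+t = (+0.27901, +0.35336, +1.20345); u = 638.6·(+0.27901)/1.20345 + 329.7 = 477.7532, v = 612.5·(+0.35336)/1.20345 + 236.5 = 416.3434
M2: Pc = R·M2+t = (+0.33121, +0.19621, +1.11444); u = 638.6·(+0.33121)/1.11444 + 329.7 = 519.4912, v = 612.5·(+0.19621)/1.11444 + 236.5 = 344.3363
M3: Pc = R·M3+t = (+0.15859, +0.18004, +1.04175); u = 638.6·(+0.15859)/1.04175 + 329.7 = 426.9178, v = 612.5·(+0.18004)/1.04175 + 236.5 = 342.3554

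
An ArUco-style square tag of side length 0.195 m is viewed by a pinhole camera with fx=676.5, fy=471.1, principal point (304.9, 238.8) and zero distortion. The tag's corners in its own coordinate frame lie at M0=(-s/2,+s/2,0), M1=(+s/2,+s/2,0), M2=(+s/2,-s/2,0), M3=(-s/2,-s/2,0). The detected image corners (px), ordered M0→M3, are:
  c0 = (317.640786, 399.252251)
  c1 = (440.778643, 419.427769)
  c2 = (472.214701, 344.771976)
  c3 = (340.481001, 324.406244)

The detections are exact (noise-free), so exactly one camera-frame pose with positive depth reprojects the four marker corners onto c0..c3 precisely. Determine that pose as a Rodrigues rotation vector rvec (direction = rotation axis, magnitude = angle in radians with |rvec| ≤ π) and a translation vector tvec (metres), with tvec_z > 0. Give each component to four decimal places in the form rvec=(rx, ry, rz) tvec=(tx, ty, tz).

Intrinsics K: fx=676.5, fy=471.1, cx=304.9, cy=238.8
Marker side s = 0.195 m; corners in marker frame (Z=0):
  M0 = (-0.0975, +0.0975, 0)
  M1 = (+0.0975, +0.0975, 0)
  M2 = (+0.0975, -0.0975, 0)
  M3 = (-0.0975, -0.0975, 0)
Detected image corners:
  c0 = (317.640786, 399.252251) px
  c1 = (440.778643, 419.427769) px
  c2 = (472.214701, 344.771976) px
  c3 = (340.481001, 324.406244) px
Planar DLT: solve 8×8 A·h = b for H (H[2,2]=1):
  H  [+622.82207 -9.52571 +391.86837]
  H  [+75.53896 +505.96030 +373.09040]
  H  [-0.07634 +0.32965 +1.00000]
B = K⁻¹H; ‖b₁‖=0.978565, ‖b₂‖=0.978565; λ = 2/(‖b₁‖+‖b₂‖) = 1.021904, sign → tz>0 ⇒ λ=+1.021904
r₁ = λ·B[:,0] = (+0.97598,+0.20340,-0.07802); r₂ = λ·B[:,1] = (-0.16622,+0.92676,+0.33687)
r₃ = r₁×r₂ = (+0.14082,-0.31581,+0.93831); SVD([r₁ r₂ r₃]) → R = UVᵀ:
  R  [+0.97598 -0.16622 +0.14082]
  R  [+0.20340 +0.92676 -0.31581]
  R  [-0.07802 +0.33687 +0.93831]
t = (+0.13137, +0.29130, +1.02190) m
tr R = 2.841057; θ = arccos((tr R − 1)/2) = 0.401366 rad = 22.997°
axis k = ((R−Rᵀ)₃₂, (R−Rᵀ)₁₃, (R−Rᵀ)₂₁) / (2 sinθ) = (+0.835329, +0.280079, +0.473056)
rvec = θ·k = (+0.335272, +0.112414, +0.189868)

rvec=(0.3353, 0.1124, 0.1899) tvec=(0.1314, 0.2913, 1.0219)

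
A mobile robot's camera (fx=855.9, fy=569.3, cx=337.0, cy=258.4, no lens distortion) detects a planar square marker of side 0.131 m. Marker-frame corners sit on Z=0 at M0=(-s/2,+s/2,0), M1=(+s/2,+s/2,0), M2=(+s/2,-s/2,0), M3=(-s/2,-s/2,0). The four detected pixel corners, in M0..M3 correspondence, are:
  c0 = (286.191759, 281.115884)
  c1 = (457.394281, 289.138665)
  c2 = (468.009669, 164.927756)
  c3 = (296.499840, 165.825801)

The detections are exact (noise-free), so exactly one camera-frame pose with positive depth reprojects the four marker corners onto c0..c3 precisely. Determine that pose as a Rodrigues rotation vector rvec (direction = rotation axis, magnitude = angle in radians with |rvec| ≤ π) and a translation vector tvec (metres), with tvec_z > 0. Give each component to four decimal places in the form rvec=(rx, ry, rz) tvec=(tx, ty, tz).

Intrinsics K: fx=855.9, fy=569.3, cx=337.0, cy=258.4
Marker side s = 0.131 m; corners in marker frame (Z=0):
  M0 = (-0.0655, +0.0655, 0)
  M1 = (+0.0655, +0.0655, 0)
  M2 = (+0.0655, -0.0655, 0)
  M3 = (-0.0655, -0.0655, 0)
Detected image corners:
  c0 = (286.191759, 281.115884) px
  c1 = (457.394281, 289.138665) px
  c2 = (468.009669, 164.927756) px
  c3 = (296.499840, 165.825801) px
Planar DLT: solve 8×8 A·h = b for H (H[2,2]=1):
  H  [+1093.89918 -87.73081 +373.84328]
  H  [-100.80544 +908.13095 +225.10343]
  H  [-0.56804 -0.02099 +1.00000]
B = K⁻¹H; ‖b₁‖=1.607600, ‖b₂‖=1.607600; λ = 2/(‖b₁‖+‖b₂‖) = 0.622045, sign → tz>0 ⇒ λ=+0.622045
r₁ = λ·B[:,0] = (+0.93414,+0.05024,-0.35335); r₂ = λ·B[:,1] = (-0.05862,+0.99820,-0.01306)
r₃ = r₁×r₂ = (+0.35205,+0.03291,+0.93540); SVD([r₁ r₂ r₃]) → R = UVᵀ:
  R  [+0.93414 -0.05862 +0.35205]
  R  [+0.05024 +0.99820 +0.03291]
  R  [-0.35335 -0.01306 +0.93540]
t = (+0.02678, -0.03638, +0.62205) m
tr R = 2.867739; θ = arccos((tr R − 1)/2) = 0.365712 rad = 20.954°
axis k = ((R−Rᵀ)₃₂, (R−Rᵀ)₁₃, (R−Rᵀ)₂₁) / (2 sinθ) = (-0.064269, +0.986258, +0.152197)
rvec = θ·k = (-0.023504, +0.360686, +0.055660)

rvec=(-0.0235, 0.3607, 0.0557) tvec=(0.0268, -0.0364, 0.6220)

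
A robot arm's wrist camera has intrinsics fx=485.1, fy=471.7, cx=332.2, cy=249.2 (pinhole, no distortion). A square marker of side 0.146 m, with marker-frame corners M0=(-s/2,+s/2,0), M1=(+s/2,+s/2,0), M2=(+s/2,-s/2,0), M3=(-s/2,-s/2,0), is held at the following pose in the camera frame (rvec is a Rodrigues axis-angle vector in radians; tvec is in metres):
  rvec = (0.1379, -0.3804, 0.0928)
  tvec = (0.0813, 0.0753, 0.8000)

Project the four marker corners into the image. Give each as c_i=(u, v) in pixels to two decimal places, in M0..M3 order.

Intrinsics K: fx=485.1, fy=471.7, cx=332.2, cy=249.2
Marker side s = 0.146 m; corners in marker frame (Z=0):
  M0 = (-0.0730, +0.0730, 0)
  M1 = (+0.0730, +0.0730, 0)
  M2 = (+0.0730, -0.0730, 0)
  M3 = (-0.0730, -0.0730, 0)
rvec = (0.1379, -0.3804, 0.0928), |rvec| = θ = 0.41513 rad = 23.785°
Rodrigues: sinθ=0.40331, 1−cosθ=0.08494; R = I + sinθ·[k]× + (1−cosθ)·[k]×²:
    [+0.92444 -0.11601 -0.36326]
    [+0.06430 +0.98638 -0.15137]
    [+0.37588 +0.11657 +0.91931]
t = (0.0813, 0.0753, 0.8000) m
M0: Pc = R·M0+t = (+0.00535, +0.14261, +0.78107); u = 485.1·(+0.00535)/0.78107 + 332.2 = 335.5210, v = 471.7·(+0.14261)/0.78107 + 249.2 = 335.3253
M1: Pc = R·M1+t = (+0.14032, +0.15200, +0.83595); u = 485.1·(+0.14032)/0.83595 + 332.2 = 413.6246, v = 471.7·(+0.15200)/0.83595 + 249.2 = 334.9690
M2: Pc = R·M2+t = (+0.15725, +0.00799, +0.81893); u = 485.1·(+0.15725)/0.81893 + 332.2 = 425.3501, v = 471.7·(+0.00799)/0.81893 + 249.2 = 253.8012
M3: Pc = R·M3+t = (+0.02228, -0.00140, +0.76405); u = 485.1·(+0.02228)/0.76405 + 332.2 = 346.3488, v = 471.7·(-0.00140)/0.76405 + 249.2 = 248.3356

c0=(335.52, 335.33) c1=(413.62, 334.97) c2=(425.35, 253.80) c3=(346.35, 248.34)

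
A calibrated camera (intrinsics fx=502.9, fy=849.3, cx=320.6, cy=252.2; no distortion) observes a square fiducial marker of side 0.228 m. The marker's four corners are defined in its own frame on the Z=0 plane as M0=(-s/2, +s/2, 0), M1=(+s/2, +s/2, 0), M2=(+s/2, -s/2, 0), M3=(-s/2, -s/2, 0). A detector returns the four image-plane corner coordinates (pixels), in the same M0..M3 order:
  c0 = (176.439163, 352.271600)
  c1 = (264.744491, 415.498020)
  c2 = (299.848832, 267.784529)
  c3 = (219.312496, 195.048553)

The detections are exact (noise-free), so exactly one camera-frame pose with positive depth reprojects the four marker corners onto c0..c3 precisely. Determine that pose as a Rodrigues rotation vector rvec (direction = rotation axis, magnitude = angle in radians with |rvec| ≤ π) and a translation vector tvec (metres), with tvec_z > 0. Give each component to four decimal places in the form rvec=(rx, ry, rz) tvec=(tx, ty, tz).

rvec=(-0.1757, -0.5135, 0.4276) tvec=(-0.1809, 0.0752, 1.1634)

Intrinsics K: fx=502.9, fy=849.3, cx=320.6, cy=252.2
Marker side s = 0.228 m; corners in marker frame (Z=0):
  M0 = (-0.1140, +0.1140, 0)
  M1 = (+0.1140, +0.1140, 0)
  M2 = (+0.1140, -0.1140, 0)
  M3 = (-0.1140, -0.1140, 0)
Detected image corners:
  c0 = (176.439163, 352.271600) px
  c1 = (264.744491, 415.498020) px
  c2 = (299.848832, 267.784529) px
  c3 = (219.312496, 195.048553) px
Planar DLT: solve 8×8 A·h = b for H (H[2,2]=1):
  H  [+460.11160 -225.47843 +242.40694]
  H  [+414.41075 +597.08549 +307.10963]
  H  [+0.37608 -0.22994 +1.00000]
B = K⁻¹H; ‖b₁‖=0.859570, ‖b₂‖=0.859570; λ = 2/(‖b₁‖+‖b₂‖) = 1.163372, sign → tz>0 ⇒ λ=+1.163372
r₁ = λ·B[:,0] = (+0.78547,+0.43774,+0.43752); r₂ = λ·B[:,1] = (-0.35107,+0.89732,-0.26750)
r₃ = r₁×r₂ = (-0.50969,+0.05652,+0.85850); SVD([r₁ r₂ r₃]) → R = UVᵀ:
  R  [+0.78547 -0.35107 -0.50969]
  R  [+0.43774 +0.89732 +0.05652]
  R  [+0.43752 -0.26750 +0.85850]
t = (-0.18089, +0.07522, +1.16337) m
tr R = 2.541290; θ = arccos((tr R − 1)/2) = 0.690943 rad = 39.588°
axis k = ((R−Rᵀ)₃₂, (R−Rᵀ)₁₃, (R−Rᵀ)₂₁) / (2 sinθ) = (-0.254228, -0.743188, +0.618902)
rvec = θ·k = (-0.175657, -0.513501, +0.427627)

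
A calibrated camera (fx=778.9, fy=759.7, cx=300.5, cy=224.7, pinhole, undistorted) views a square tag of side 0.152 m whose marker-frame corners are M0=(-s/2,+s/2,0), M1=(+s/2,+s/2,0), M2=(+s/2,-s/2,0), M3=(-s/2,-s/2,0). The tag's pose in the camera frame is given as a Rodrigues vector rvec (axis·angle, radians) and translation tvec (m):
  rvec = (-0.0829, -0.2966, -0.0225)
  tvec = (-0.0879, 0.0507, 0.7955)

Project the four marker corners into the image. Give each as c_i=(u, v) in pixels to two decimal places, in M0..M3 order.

c0=(140.16, 350.62) c1=(288.39, 342.30) c2=(283.63, 200.93) c3=(137.39, 201.04)

Intrinsics K: fx=778.9, fy=759.7, cx=300.5, cy=224.7
Marker side s = 0.152 m; corners in marker frame (Z=0):
  M0 = (-0.0760, +0.0760, 0)
  M1 = (+0.0760, +0.0760, 0)
  M2 = (+0.0760, -0.0760, 0)
  M3 = (-0.0760, -0.0760, 0)
rvec = (-0.0829, -0.2966, -0.0225), |rvec| = θ = 0.30879 rad = 17.692°
Rodrigues: sinθ=0.30390, 1−cosθ=0.04730; R = I + sinθ·[k]× + (1−cosθ)·[k]×²:
    [+0.95611 +0.03434 -0.29098]
    [-0.00995 +0.99634 +0.08490]
    [+0.29283 -0.07828 +0.95295]
t = (-0.0879, 0.0507, 0.7955) m
M0: Pc = R·M0+t = (-0.15795, +0.12718, +0.76730); u = 778.9·(-0.15795)/0.76730 + 300.5 = 140.1565, v = 759.7·(+0.12718)/0.76730 + 224.7 = 350.6189
M1: Pc = R·M1+t = (-0.01263, +0.12567, +0.81181); u = 778.9·(-0.01263)/0.81181 + 300.5 = 288.3862, v = 759.7·(+0.12567)/0.81181 + 224.7 = 342.2999
M2: Pc = R·M2+t = (-0.01785, -0.02578, +0.82370); u = 778.9·(-0.01785)/0.82370 + 300.5 = 283.6253, v = 759.7·(-0.02578)/0.82370 + 224.7 = 200.9252
M3: Pc = R·M3+t = (-0.16317, -0.02427, +0.77919); u = 778.9·(-0.16317)/0.77919 + 300.5 = 137.3871, v = 759.7·(-0.02427)/0.77919 + 224.7 = 201.0413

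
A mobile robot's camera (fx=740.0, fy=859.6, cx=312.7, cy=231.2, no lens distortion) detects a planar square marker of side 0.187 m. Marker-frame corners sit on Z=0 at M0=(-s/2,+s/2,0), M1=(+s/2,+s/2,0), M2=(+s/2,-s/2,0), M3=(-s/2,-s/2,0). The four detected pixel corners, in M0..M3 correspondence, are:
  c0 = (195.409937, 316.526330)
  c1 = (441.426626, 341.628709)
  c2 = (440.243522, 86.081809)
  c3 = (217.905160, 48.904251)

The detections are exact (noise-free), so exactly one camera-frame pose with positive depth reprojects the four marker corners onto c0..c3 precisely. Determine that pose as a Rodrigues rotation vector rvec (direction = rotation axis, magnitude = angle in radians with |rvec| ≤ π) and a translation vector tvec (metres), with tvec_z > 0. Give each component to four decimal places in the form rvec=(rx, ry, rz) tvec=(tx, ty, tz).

Intrinsics K: fx=740.0, fy=859.6, cx=312.7, cy=231.2
Marker side s = 0.187 m; corners in marker frame (Z=0):
  M0 = (-0.0935, +0.0935, 0)
  M1 = (+0.0935, +0.0935, 0)
  M2 = (+0.0935, -0.0935, 0)
  M3 = (-0.0935, -0.0935, 0)
Detected image corners:
  c0 = (195.409937, 316.526330) px
  c1 = (441.426626, 341.628709) px
  c2 = (440.243522, 86.081809) px
  c3 = (217.905160, 48.904251) px
Planar DLT: solve 8×8 A·h = b for H (H[2,2]=1):
  H  [+1349.38294 -225.64452 +327.39750]
  H  [+229.49191 +1293.49127 +192.29578]
  H  [+0.30955 -0.52662 +1.00000]
B = K⁻¹H; ‖b₁‖=1.730537, ‖b₂‖=1.730537; λ = 2/(‖b₁‖+‖b₂‖) = 0.577855, sign → tz>0 ⇒ λ=+0.577855
r₁ = λ·B[:,0] = (+0.97813,+0.10616,+0.17887); r₂ = λ·B[:,1] = (-0.04761,+0.95138,-0.30431)
r₃ = r₁×r₂ = (-0.20248,+0.28914,+0.93563); SVD([r₁ r₂ r₃]) → R = UVᵀ:
  R  [+0.97813 -0.04761 -0.20248]
  R  [+0.10616 +0.95138 +0.28914]
  R  [+0.17887 -0.30431 +0.93563]
t = (+0.01148, -0.02615, +0.57786) m
tr R = 2.865137; θ = arccos((tr R − 1)/2) = 0.369333 rad = 21.161°
axis k = ((R−Rᵀ)₃₂, (R−Rᵀ)₁₃, (R−Rᵀ)₂₁) / (2 sinθ) = (-0.821973, -0.528202, +0.212986)
rvec = θ·k = (-0.303581, -0.195082, +0.078663)

rvec=(-0.3036, -0.1951, 0.0787) tvec=(0.0115, -0.0262, 0.5779)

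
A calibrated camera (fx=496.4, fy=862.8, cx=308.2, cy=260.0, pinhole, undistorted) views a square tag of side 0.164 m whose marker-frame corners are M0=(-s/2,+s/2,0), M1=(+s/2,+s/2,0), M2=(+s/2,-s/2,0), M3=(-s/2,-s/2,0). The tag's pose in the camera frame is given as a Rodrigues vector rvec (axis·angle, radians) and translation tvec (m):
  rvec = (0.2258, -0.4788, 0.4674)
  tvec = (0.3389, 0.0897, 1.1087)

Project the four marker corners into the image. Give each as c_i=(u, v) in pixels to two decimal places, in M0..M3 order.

c0=(416.56, 364.28) c1=(464.28, 403.21) c2=(500.88, 297.26) c3=(455.20, 249.69)

Intrinsics K: fx=496.4, fy=862.8, cx=308.2, cy=260.0
Marker side s = 0.164 m; corners in marker frame (Z=0):
  M0 = (-0.0820, +0.0820, 0)
  M1 = (+0.0820, +0.0820, 0)
  M2 = (+0.0820, -0.0820, 0)
  M3 = (-0.0820, -0.0820, 0)
rvec = (0.2258, -0.4788, 0.4674), |rvec| = θ = 0.70619 rad = 40.461°
Rodrigues: sinθ=0.64894, 1−cosθ=0.23916; R = I + sinθ·[k]× + (1−cosθ)·[k]×²:
    [+0.78529 -0.48136 -0.38937]
    [+0.37766 +0.87078 -0.31482]
    [+0.49060 +0.10017 +0.86561]
t = (0.3389, 0.0897, 1.1087) m
M0: Pc = R·M0+t = (+0.23503, +0.13014, +1.07669); u = 496.4·(+0.23503)/1.07669 + 308.2 = 416.5615, v = 862.8·(+0.13014)/1.07669 + 260.0 = 364.2842
M1: Pc = R·M1+t = (+0.36382, +0.19207, +1.15714); u = 496.4·(+0.36382)/1.15714 + 308.2 = 464.2755, v = 862.8·(+0.19207)/1.15714 + 260.0 = 403.2149
M2: Pc = R·M2+t = (+0.44277, +0.04926, +1.14071); u = 496.4·(+0.44277)/1.14071 + 308.2 = 500.8763, v = 862.8·(+0.04926)/1.14071 + 260.0 = 297.2618
M3: Pc = R·M3+t = (+0.31398, -0.01267, +1.06026); u = 496.4·(+0.31398)/1.06026 + 308.2 = 455.2004, v = 862.8·(-0.01267)/1.06026 + 260.0 = 249.6876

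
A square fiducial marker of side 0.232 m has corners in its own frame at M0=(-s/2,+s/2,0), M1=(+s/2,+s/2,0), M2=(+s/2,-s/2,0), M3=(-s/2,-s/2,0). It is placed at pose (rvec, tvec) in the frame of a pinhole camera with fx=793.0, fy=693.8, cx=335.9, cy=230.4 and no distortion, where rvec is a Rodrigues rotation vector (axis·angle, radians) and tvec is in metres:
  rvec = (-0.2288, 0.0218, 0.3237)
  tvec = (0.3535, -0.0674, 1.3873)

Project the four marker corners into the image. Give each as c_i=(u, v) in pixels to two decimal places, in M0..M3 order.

Intrinsics K: fx=793.0, fy=693.8, cx=335.9, cy=230.4
Marker side s = 0.232 m; corners in marker frame (Z=0):
  M0 = (-0.1160, +0.1160, 0)
  M1 = (+0.1160, +0.1160, 0)
  M2 = (+0.1160, -0.1160, 0)
  M3 = (-0.1160, -0.1160, 0)
rvec = (-0.2288, 0.0218, 0.3237), |rvec| = θ = 0.39700 rad = 22.746°
Rodrigues: sinθ=0.38665, 1−cosθ=0.07777; R = I + sinθ·[k]× + (1−cosθ)·[k]×²:
    [+0.94806 -0.31773 -0.01532]
    [+0.31280 +0.92246 +0.22632]
    [-0.05778 -0.21935 +0.97393]
t = (0.3535, -0.0674, 1.3873) m
M0: Pc = R·M0+t = (+0.20667, +0.00332, +1.36856); u = 793.0·(+0.20667)/1.36856 + 335.9 = 455.6528, v = 693.8·(+0.00332)/1.36856 + 230.4 = 232.0833
M1: Pc = R·M1+t = (+0.42662, +0.07589, +1.35515); u = 793.0·(+0.42662)/1.35515 + 335.9 = 585.5462, v = 693.8·(+0.07589)/1.35515 + 230.4 = 269.2538
M2: Pc = R·M2+t = (+0.50033, -0.13812, +1.40604); u = 793.0·(+0.50033)/1.40604 + 335.9 = 618.0838, v = 693.8·(-0.13812)/1.40604 + 230.4 = 162.2457
M3: Pc = R·M3+t = (+0.28038, -0.21069, +1.41945); u = 793.0·(+0.28038)/1.41945 + 335.9 = 492.5401, v = 693.8·(-0.21069)/1.41945 + 230.4 = 127.4183

c0=(455.65, 232.08) c1=(585.55, 269.25) c2=(618.08, 162.25) c3=(492.54, 127.42)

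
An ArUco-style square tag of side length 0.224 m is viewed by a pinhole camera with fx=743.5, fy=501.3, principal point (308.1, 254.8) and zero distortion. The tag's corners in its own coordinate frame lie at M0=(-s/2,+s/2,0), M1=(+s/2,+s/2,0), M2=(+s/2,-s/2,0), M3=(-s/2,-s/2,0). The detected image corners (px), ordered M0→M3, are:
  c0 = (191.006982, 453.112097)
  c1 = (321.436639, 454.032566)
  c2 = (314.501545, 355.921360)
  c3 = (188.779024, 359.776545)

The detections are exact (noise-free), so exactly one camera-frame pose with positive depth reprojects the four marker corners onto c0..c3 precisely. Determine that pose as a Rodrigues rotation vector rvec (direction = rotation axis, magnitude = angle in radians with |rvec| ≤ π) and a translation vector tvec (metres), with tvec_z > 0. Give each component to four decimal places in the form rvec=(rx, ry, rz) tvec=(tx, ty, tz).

rvec=(-0.1832, 0.2868, -0.0744) tvec=(-0.0915, 0.3648, 1.2183)

Intrinsics K: fx=743.5, fy=501.3, cx=308.1, cy=254.8
Marker side s = 0.224 m; corners in marker frame (Z=0):
  M0 = (-0.1120, +0.1120, 0)
  M1 = (+0.1120, +0.1120, 0)
  M2 = (+0.1120, -0.1120, 0)
  M3 = (-0.1120, -0.1120, 0)
Detected image corners:
  c0 = (191.006982, 453.112097) px
  c1 = (321.436639, 454.032566) px
  c2 = (314.501545, 355.921360) px
  c3 = (188.779024, 359.776545) px
Planar DLT: solve 8×8 A·h = b for H (H[2,2]=1):
  H  [+514.42082 -19.43038 +252.27643]
  H  [-98.06877 +363.76815 +404.89279]
  H  [-0.22512 -0.15602 +1.00000]
B = K⁻¹H; ‖b₁‖=0.820838, ‖b₂‖=0.820838; λ = 2/(‖b₁‖+‖b₂‖) = 1.218268, sign → tz>0 ⇒ λ=+1.218268
r₁ = λ·B[:,0] = (+0.95656,-0.09893,-0.27425); r₂ = λ·B[:,1] = (+0.04693,+0.98065,-0.19008)
r₃ = r₁×r₂ = (+0.28775,+0.16895,+0.94269); SVD([r₁ r₂ r₃]) → R = UVᵀ:
  R  [+0.95656 +0.04693 +0.28775]
  R  [-0.09893 +0.98065 +0.16895]
  R  [-0.27425 -0.19008 +0.94269]
t = (-0.09147, +0.36476, +1.21827) m
tr R = 2.879889; θ = arccos((tr R − 1)/2) = 0.348328 rad = 19.958°
axis k = ((R−Rᵀ)₃₂, (R−Rᵀ)₁₃, (R−Rᵀ)₂₁) / (2 sinθ) = (-0.525924, +0.823256, -0.213667)
rvec = θ·k = (-0.183194, +0.286764, -0.074426)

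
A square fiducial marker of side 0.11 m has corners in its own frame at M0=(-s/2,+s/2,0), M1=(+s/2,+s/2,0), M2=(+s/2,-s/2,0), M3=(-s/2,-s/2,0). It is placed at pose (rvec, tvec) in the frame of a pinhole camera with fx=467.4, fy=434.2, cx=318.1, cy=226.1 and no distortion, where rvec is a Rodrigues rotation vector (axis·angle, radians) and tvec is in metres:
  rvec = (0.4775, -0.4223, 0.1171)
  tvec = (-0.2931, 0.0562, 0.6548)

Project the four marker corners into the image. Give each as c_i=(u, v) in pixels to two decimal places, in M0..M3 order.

c0=(65.17, 295.15) c1=(148.39, 291.40) c2=(152.60, 231.58) c3=(63.37, 231.08)

Intrinsics K: fx=467.4, fy=434.2, cx=318.1, cy=226.1
Marker side s = 0.11 m; corners in marker frame (Z=0):
  M0 = (-0.0550, +0.0550, 0)
  M1 = (+0.0550, +0.0550, 0)
  M2 = (+0.0550, -0.0550, 0)
  M3 = (-0.0550, -0.0550, 0)
rvec = (0.4775, -0.4223, 0.1171), |rvec| = θ = 0.64812 rad = 37.134°
Rodrigues: sinθ=0.60369, 1−cosθ=0.20278; R = I + sinθ·[k]× + (1−cosθ)·[k]×²:
    [+0.90729 -0.20642 -0.36636]
    [+0.01173 +0.88331 -0.46864]
    [+0.42034 +0.42089 +0.80384]
t = (-0.2931, 0.0562, 0.6548) m
M0: Pc = R·M0+t = (-0.35435, +0.10414, +0.65483); u = 467.4·(-0.35435)/0.65483 + 318.1 = 65.1719, v = 434.2·(+0.10414)/0.65483 + 226.1 = 295.1505
M1: Pc = R·M1+t = (-0.25455, +0.10543, +0.70107); u = 467.4·(-0.25455)/0.70107 + 318.1 = 148.3909, v = 434.2·(+0.10543)/0.70107 + 226.1 = 291.3954
M2: Pc = R·M2+t = (-0.23185, +0.00826, +0.65477); u = 467.4·(-0.23185)/0.65477 + 318.1 = 152.5992, v = 434.2·(+0.00826)/0.65477 + 226.1 = 231.5794
M3: Pc = R·M3+t = (-0.33165, +0.00697, +0.60853); u = 467.4·(-0.33165)/0.60853 + 318.1 = 63.3685, v = 434.2·(+0.00697)/0.60853 + 226.1 = 231.0752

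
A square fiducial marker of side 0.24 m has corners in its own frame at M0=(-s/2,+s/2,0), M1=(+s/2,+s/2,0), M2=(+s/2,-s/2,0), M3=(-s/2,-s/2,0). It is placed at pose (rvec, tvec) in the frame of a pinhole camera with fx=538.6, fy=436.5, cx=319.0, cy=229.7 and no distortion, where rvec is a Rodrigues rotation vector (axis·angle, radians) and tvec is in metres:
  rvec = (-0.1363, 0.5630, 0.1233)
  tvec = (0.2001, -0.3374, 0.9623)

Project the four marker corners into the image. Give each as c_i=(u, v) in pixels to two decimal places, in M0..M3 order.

c0=(361.98, 131.34) c1=(490.58, 126.32) c2=(508.11, 15.56) c3=(380.14, 34.26)

Intrinsics K: fx=538.6, fy=436.5, cx=319.0, cy=229.7
Marker side s = 0.24 m; corners in marker frame (Z=0):
  M0 = (-0.1200, +0.1200, 0)
  M1 = (+0.1200, +0.1200, 0)
  M2 = (+0.1200, -0.1200, 0)
  M3 = (-0.1200, -0.1200, 0)
rvec = (-0.1363, 0.5630, 0.1233), |rvec| = θ = 0.59224 rad = 33.933°
Rodrigues: sinθ=0.55822, 1−cosθ=0.17031; R = I + sinθ·[k]× + (1−cosθ)·[k]×²:
    [+0.83871 -0.15348 +0.52250]
    [+0.07896 +0.98360 +0.16218]
    [-0.53882 -0.09476 +0.83707]
t = (0.2001, -0.3374, 0.9623) m
M0: Pc = R·M0+t = (+0.08104, -0.22884, +1.01559); u = 538.6·(+0.08104)/1.01559 + 319.0 = 361.9768, v = 436.5·(-0.22884)/1.01559 + 229.7 = 131.3430
M1: Pc = R·M1+t = (+0.28233, -0.20989, +0.88627); u = 538.6·(+0.28233)/0.88627 + 319.0 = 490.5752, v = 436.5·(-0.20989)/0.88627 + 229.7 = 126.3246
M2: Pc = R·M2+t = (+0.31916, -0.44596, +0.90901); u = 538.6·(+0.31916)/0.90901 + 319.0 = 508.1073, v = 436.5·(-0.44596)/0.90901 + 229.7 = 15.5555
M3: Pc = R·M3+t = (+0.11787, -0.46491, +1.03833); u = 538.6·(+0.11787)/1.03833 + 319.0 = 380.1422, v = 436.5·(-0.46491)/1.03833 + 229.7 = 34.2595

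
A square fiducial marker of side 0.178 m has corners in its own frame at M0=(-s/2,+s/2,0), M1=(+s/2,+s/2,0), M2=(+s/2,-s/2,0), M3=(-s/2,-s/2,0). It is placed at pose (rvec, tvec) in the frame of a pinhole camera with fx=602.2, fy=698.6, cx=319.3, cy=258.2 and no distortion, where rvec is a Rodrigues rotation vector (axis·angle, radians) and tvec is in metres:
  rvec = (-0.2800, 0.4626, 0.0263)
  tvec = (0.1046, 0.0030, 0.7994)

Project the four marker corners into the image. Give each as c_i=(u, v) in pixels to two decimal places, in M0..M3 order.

Intrinsics K: fx=602.2, fy=698.6, cx=319.3, cy=258.2
Marker side s = 0.178 m; corners in marker frame (Z=0):
  M0 = (-0.0890, +0.0890, 0)
  M1 = (+0.0890, +0.0890, 0)
  M2 = (+0.0890, -0.0890, 0)
  M3 = (-0.0890, -0.0890, 0)
rvec = (-0.2800, 0.4626, 0.0263), |rvec| = θ = 0.54138 rad = 31.019°
Rodrigues: sinθ=0.51532, 1−cosθ=0.14300; R = I + sinθ·[k]× + (1−cosθ)·[k]×²:
    [+0.89525 -0.08823 +0.43674]
    [-0.03816 +0.96141 +0.27246]
    [-0.44392 -0.26059 +0.85734]
t = (0.1046, 0.0030, 0.7994) m
M0: Pc = R·M0+t = (+0.01707, +0.09196, +0.81572); u = 602.2·(+0.01707)/0.81572 + 319.3 = 331.9019, v = 698.6·(+0.09196)/0.81572 + 258.2 = 336.9586
M1: Pc = R·M1+t = (+0.17642, +0.08517, +0.73670); u = 602.2·(+0.17642)/0.73670 + 319.3 = 463.5150, v = 698.6·(+0.08517)/0.73670 + 258.2 = 338.9644
M2: Pc = R·M2+t = (+0.19213, -0.08596, +0.78308); u = 602.2·(+0.19213)/0.78308 + 319.3 = 467.0502, v = 698.6·(-0.08596)/0.78308 + 258.2 = 181.5119
M3: Pc = R·M3+t = (+0.03278, -0.07917, +0.86210); u = 602.2·(+0.03278)/0.86210 + 319.3 = 342.1944, v = 698.6·(-0.07917)/0.86210 + 258.2 = 194.0458

c0=(331.90, 336.96) c1=(463.51, 338.96) c2=(467.05, 181.51) c3=(342.19, 194.05)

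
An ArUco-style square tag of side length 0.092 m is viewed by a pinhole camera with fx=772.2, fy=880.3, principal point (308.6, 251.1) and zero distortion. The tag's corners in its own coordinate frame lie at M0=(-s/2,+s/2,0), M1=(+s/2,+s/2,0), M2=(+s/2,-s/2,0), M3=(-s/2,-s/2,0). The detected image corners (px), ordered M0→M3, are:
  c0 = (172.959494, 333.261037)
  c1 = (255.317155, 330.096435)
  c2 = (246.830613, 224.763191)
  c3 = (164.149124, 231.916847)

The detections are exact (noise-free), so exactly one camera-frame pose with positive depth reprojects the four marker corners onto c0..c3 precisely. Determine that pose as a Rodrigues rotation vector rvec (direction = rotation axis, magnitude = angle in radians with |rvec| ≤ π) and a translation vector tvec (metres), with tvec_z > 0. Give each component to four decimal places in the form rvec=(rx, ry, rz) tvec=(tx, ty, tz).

Intrinsics K: fx=772.2, fy=880.3, cx=308.6, cy=251.1
Marker side s = 0.092 m; corners in marker frame (Z=0):
  M0 = (-0.0460, +0.0460, 0)
  M1 = (+0.0460, +0.0460, 0)
  M2 = (+0.0460, -0.0460, 0)
  M3 = (-0.0460, -0.0460, 0)
Detected image corners:
  c0 = (172.959494, 333.261037) px
  c1 = (255.317155, 330.096435) px
  c2 = (246.830613, 224.763191) px
  c3 = (164.149124, 231.916847) px
Planar DLT: solve 8×8 A·h = b for H (H[2,2]=1):
  H  [+809.81297 +112.12005 +209.04305]
  H  [-172.27431 +1146.96357 +280.26348]
  H  [-0.41528 +0.08618 +1.00000]
B = K⁻¹H; ‖b₁‖=1.286021, ‖b₂‖=1.286021; λ = 2/(‖b₁‖+‖b₂‖) = 0.777592, sign → tz>0 ⇒ λ=+0.777592
r₁ = λ·B[:,0] = (+0.94452,-0.06006,-0.32292); r₂ = λ·B[:,1] = (+0.08612,+0.99403,+0.06701)
r₃ = r₁×r₂ = (+0.31697,-0.09110,+0.94405); SVD([r₁ r₂ r₃]) → R = UVᵀ:
  R  [+0.94452 +0.08612 +0.31697]
  R  [-0.06006 +0.99403 -0.09110]
  R  [-0.32292 +0.06701 +0.94405]
t = (-0.10025, +0.02576, +0.77759) m
tr R = 2.882598; θ = arccos((tr R − 1)/2) = 0.344339 rad = 19.729°
axis k = ((R−Rᵀ)₃₂, (R−Rᵀ)₁₃, (R−Rᵀ)₂₁) / (2 sinθ) = (+0.234195, +0.947771, -0.216524)
rvec = θ·k = (+0.080642, +0.326354, -0.074558)

rvec=(0.0806, 0.3264, -0.0746) tvec=(-0.1003, 0.0258, 0.7776)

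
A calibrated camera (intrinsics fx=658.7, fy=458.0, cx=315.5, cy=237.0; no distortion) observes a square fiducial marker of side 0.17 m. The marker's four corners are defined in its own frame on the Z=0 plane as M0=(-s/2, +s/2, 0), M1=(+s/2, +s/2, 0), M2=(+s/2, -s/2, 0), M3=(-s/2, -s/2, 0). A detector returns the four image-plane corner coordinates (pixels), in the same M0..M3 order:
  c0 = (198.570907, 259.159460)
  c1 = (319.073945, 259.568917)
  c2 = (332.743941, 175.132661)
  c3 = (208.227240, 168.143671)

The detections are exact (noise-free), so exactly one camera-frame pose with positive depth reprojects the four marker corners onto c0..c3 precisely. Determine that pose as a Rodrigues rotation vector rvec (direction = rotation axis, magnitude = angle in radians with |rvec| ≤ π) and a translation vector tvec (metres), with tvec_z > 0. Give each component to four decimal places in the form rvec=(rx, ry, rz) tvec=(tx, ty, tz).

rvec=(0.2242, -0.3819, 0.0674) tvec=(-0.0646, -0.0392, 0.8733)

Intrinsics K: fx=658.7, fy=458.0, cx=315.5, cy=237.0
Marker side s = 0.17 m; corners in marker frame (Z=0):
  M0 = (-0.0850, +0.0850, 0)
  M1 = (+0.0850, +0.0850, 0)
  M2 = (+0.0850, -0.0850, 0)
  M3 = (-0.0850, -0.0850, 0)
Detected image corners:
  c0 = (198.570907, 259.159460) px
  c1 = (319.073945, 259.568917) px
  c2 = (332.743941, 175.132661) px
  c3 = (208.227240, 168.143671) px
Planar DLT: solve 8×8 A·h = b for H (H[2,2]=1):
  H  [+834.56331 -7.16878 +266.78389]
  H  [+114.32640 +565.70586 +216.44060]
  H  [+0.43132 +0.23378 +1.00000]
B = K⁻¹H; ‖b₁‖=1.145064, ‖b₂‖=1.145064; λ = 2/(‖b₁‖+‖b₂‖) = 0.873314, sign → tz>0 ⇒ λ=+0.873314
r₁ = λ·B[:,0] = (+0.92606,+0.02308,+0.37668); r₂ = λ·B[:,1] = (-0.10729,+0.97304,+0.20416)
r₃ = r₁×r₂ = (-0.36181,-0.22948,+0.90356); SVD([r₁ r₂ r₃]) → R = UVᵀ:
  R  [+0.92606 -0.10729 -0.36181]
  R  [+0.02308 +0.97304 -0.22948]
  R  [+0.37668 +0.20416 +0.90356]
t = (-0.06459, -0.03920, +0.87331) m
tr R = 2.802659; θ = arccos((tr R − 1)/2) = 0.447967 rad = 25.667°
axis k = ((R−Rᵀ)₃₂, (R−Rᵀ)₁₃, (R−Rᵀ)₂₁) / (2 sinθ) = (+0.500591, -0.852502, +0.150497)
rvec = θ·k = (+0.224248, -0.381893, +0.067418)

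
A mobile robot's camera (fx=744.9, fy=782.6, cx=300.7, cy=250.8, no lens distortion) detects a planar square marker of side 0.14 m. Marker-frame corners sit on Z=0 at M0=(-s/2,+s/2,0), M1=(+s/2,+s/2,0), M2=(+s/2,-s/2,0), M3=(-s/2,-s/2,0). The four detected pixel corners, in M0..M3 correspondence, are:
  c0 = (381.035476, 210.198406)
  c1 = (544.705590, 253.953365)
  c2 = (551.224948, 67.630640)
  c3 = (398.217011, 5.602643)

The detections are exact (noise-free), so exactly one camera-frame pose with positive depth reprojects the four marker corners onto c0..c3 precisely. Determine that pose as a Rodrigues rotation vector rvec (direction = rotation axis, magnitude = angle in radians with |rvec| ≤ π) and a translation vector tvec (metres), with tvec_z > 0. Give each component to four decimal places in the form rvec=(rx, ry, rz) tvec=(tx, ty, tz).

Intrinsics K: fx=744.9, fy=782.6, cx=300.7, cy=250.8
Marker side s = 0.14 m; corners in marker frame (Z=0):
  M0 = (-0.0700, +0.0700, 0)
  M1 = (+0.0700, +0.0700, 0)
  M2 = (+0.0700, -0.0700, 0)
  M3 = (-0.0700, -0.0700, 0)
Detected image corners:
  c0 = (381.035476, 210.198406) px
  c1 = (544.705590, 253.953365) px
  c2 = (551.224948, 67.630640) px
  c3 = (398.217011, 5.602643) px
Planar DLT: solve 8×8 A·h = b for H (H[2,2]=1):
  H  [+1496.50504 -280.60422 +473.30518]
  H  [+484.79631 +1335.81009 +132.90405]
  H  [+0.78208 -0.42245 +1.00000]
B = K⁻¹H; ‖b₁‖=1.901296, ‖b₂‖=1.901296; λ = 2/(‖b₁‖+‖b₂‖) = 0.525957, sign → tz>0 ⇒ λ=+0.525957
r₁ = λ·B[:,0] = (+0.89060,+0.19399,+0.41134); r₂ = λ·B[:,1] = (-0.10843,+0.96895,-0.22219)
r₃ = r₁×r₂ = (-0.44168,+0.15328,+0.88398); SVD([r₁ r₂ r₃]) → R = UVᵀ:
  R  [+0.89060 -0.10843 -0.44168]
  R  [+0.19399 +0.96895 +0.15328]
  R  [+0.41134 -0.22219 +0.88398]
t = (+0.12187, -0.07923, +0.52596) m
tr R = 2.743537; θ = arccos((tr R − 1)/2) = 0.511996 rad = 29.335°
axis k = ((R−Rᵀ)₃₂, (R−Rᵀ)₁₃, (R−Rᵀ)₂₁) / (2 sinθ) = (-0.383196, -0.870573, +0.308649)
rvec = θ·k = (-0.196195, -0.445730, +0.158027)

rvec=(-0.1962, -0.4457, 0.1580) tvec=(0.1219, -0.0792, 0.5260)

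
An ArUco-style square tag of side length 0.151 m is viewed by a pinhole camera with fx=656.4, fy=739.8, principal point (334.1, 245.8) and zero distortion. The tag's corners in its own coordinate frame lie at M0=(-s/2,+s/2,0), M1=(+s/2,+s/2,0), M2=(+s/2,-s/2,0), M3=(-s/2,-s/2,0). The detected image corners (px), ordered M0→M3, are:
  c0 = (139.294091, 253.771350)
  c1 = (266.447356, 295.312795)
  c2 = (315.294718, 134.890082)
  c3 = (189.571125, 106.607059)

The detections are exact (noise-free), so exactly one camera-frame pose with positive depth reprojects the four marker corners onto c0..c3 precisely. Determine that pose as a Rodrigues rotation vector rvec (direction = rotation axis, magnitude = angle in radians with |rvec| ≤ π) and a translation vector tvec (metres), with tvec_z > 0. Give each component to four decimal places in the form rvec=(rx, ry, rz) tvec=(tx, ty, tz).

rvec=(-0.2373, 0.3214, 0.2794) tvec=(-0.1108, -0.0457, 0.6709)

Intrinsics K: fx=656.4, fy=739.8, cx=334.1, cy=245.8
Marker side s = 0.151 m; corners in marker frame (Z=0):
  M0 = (-0.0755, +0.0755, 0)
  M1 = (+0.0755, +0.0755, 0)
  M2 = (+0.0755, -0.0755, 0)
  M3 = (-0.0755, -0.0755, 0)
Detected image corners:
  c0 = (139.294091, 253.771350) px
  c1 = (266.447356, 295.312795) px
  c2 = (315.294718, 134.890082) px
  c3 = (189.571125, 106.607059) px
Planar DLT: solve 8×8 A·h = b for H (H[2,2]=1):
  H  [+721.44502 -390.84653 +225.73711]
  H  [+129.76334 +962.60566 +195.38260]
  H  [-0.50866 -0.27427 +1.00000]
B = K⁻¹H; ‖b₁‖=1.490471, ‖b₂‖=1.490471; λ = 2/(‖b₁‖+‖b₂‖) = 0.670929, sign → tz>0 ⇒ λ=+0.670929
r₁ = λ·B[:,0] = (+0.91112,+0.23107,-0.34128); r₂ = λ·B[:,1] = (-0.30584,+0.93413,-0.18402)
r₃ = r₁×r₂ = (+0.27627,+0.27203,+0.92178); SVD([r₁ r₂ r₃]) → R = UVᵀ:
  R  [+0.91112 -0.30584 +0.27627]
  R  [+0.23107 +0.93413 +0.27203]
  R  [-0.34128 -0.18402 +0.92178]
t = (-0.11076, -0.04572, +0.67093) m
tr R = 2.767026; θ = arccos((tr R − 1)/2) = 0.487487 rad = 27.931°
axis k = ((R−Rᵀ)₃₂, (R−Rᵀ)₁₃, (R−Rᵀ)₂₁) / (2 sinθ) = (-0.486810, +0.659202, +0.573121)
rvec = θ·k = (-0.237314, +0.321353, +0.279389)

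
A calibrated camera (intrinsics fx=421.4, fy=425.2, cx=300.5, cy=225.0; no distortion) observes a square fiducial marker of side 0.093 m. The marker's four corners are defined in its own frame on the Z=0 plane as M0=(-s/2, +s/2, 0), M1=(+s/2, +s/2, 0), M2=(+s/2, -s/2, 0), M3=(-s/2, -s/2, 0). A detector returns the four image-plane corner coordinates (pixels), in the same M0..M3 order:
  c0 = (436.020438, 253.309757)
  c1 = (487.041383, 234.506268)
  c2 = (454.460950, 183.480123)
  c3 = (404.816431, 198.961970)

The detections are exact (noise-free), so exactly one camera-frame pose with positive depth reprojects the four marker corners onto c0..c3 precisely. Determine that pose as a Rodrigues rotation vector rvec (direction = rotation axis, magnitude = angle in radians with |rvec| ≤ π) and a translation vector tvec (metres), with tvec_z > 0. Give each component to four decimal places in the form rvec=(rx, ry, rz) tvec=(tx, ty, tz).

rvec=(-0.4463, -0.2426, -0.3515) tvec=(0.2166, -0.0124, 0.6287)

Intrinsics K: fx=421.4, fy=425.2, cx=300.5, cy=225.0
Marker side s = 0.093 m; corners in marker frame (Z=0):
  M0 = (-0.0465, +0.0465, 0)
  M1 = (+0.0465, +0.0465, 0)
  M2 = (+0.0465, -0.0465, 0)
  M3 = (-0.0465, -0.0465, 0)
Detected image corners:
  c0 = (436.020438, 253.309757) px
  c1 = (487.041383, 234.506268) px
  c2 = (454.460950, 183.480123) px
  c3 = (404.816431, 198.961970) px
Planar DLT: solve 8×8 A·h = b for H (H[2,2]=1):
  H  [+756.09429 +75.78343 +445.70486]
  H  [-78.81087 +435.60702 +216.63727]
  H  [+0.48271 -0.59991 +1.00000]
B = K⁻¹H; ‖b₁‖=1.590555, ‖b₂‖=1.590555; λ = 2/(‖b₁‖+‖b₂‖) = 0.628711, sign → tz>0 ⇒ λ=+0.628711
r₁ = λ·B[:,0] = (+0.91165,-0.27713,+0.30349); r₂ = λ·B[:,1] = (+0.38202,+0.84368,-0.37717)
r₃ = r₁×r₂ = (-0.15152,+0.45978,+0.87501); SVD([r₁ r₂ r₃]) → R = UVᵀ:
  R  [+0.91165 +0.38202 -0.15152]
  R  [-0.27713 +0.84368 +0.45978]
  R  [+0.30349 -0.37717 +0.87501]
t = (+0.21664, -0.01237, +0.62871) m
tr R = 2.630338; θ = arccos((tr R − 1)/2) = 0.617776 rad = 35.396°
axis k = ((R−Rᵀ)₃₂, (R−Rᵀ)₁₃, (R−Rᵀ)₂₁) / (2 sinθ) = (-0.722478, -0.392775, -0.568994)
rvec = θ·k = (-0.446329, -0.242647, -0.351511)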